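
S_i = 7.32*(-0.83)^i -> [7.32, -6.08, 5.04, -4.19, 3.47]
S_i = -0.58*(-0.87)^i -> [-0.58, 0.5, -0.44, 0.38, -0.33]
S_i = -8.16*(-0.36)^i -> [-8.16, 2.94, -1.06, 0.38, -0.14]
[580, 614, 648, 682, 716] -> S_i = 580 + 34*i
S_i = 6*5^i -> [6, 30, 150, 750, 3750]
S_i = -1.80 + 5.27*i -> [-1.8, 3.47, 8.74, 14.01, 19.28]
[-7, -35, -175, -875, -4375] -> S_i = -7*5^i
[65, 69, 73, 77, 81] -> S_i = 65 + 4*i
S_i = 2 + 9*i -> [2, 11, 20, 29, 38]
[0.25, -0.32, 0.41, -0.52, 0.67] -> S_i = 0.25*(-1.28)^i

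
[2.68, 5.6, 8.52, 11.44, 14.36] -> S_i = 2.68 + 2.92*i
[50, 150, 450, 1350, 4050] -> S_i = 50*3^i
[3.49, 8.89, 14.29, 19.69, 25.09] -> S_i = 3.49 + 5.40*i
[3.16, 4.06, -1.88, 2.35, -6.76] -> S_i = Random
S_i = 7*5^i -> [7, 35, 175, 875, 4375]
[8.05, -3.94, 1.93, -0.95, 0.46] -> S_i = 8.05*(-0.49)^i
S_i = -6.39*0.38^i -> [-6.39, -2.43, -0.92, -0.35, -0.13]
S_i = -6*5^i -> [-6, -30, -150, -750, -3750]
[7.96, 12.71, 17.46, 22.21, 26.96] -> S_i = 7.96 + 4.75*i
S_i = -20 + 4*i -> [-20, -16, -12, -8, -4]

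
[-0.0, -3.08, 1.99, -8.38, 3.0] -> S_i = Random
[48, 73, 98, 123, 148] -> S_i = 48 + 25*i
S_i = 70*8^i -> [70, 560, 4480, 35840, 286720]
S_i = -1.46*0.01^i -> [-1.46, -0.01, -0.0, -0.0, -0.0]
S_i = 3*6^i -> [3, 18, 108, 648, 3888]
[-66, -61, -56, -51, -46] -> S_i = -66 + 5*i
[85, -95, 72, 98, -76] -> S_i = Random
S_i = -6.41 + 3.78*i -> [-6.41, -2.63, 1.15, 4.93, 8.71]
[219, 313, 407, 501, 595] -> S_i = 219 + 94*i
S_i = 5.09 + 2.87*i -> [5.09, 7.96, 10.83, 13.7, 16.57]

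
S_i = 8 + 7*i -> [8, 15, 22, 29, 36]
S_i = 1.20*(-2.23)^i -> [1.2, -2.68, 5.97, -13.31, 29.68]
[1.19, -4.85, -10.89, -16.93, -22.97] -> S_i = 1.19 + -6.04*i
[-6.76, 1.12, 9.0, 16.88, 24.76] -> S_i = -6.76 + 7.88*i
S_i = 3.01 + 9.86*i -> [3.01, 12.87, 22.73, 32.59, 42.45]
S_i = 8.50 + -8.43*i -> [8.5, 0.07, -8.36, -16.79, -25.22]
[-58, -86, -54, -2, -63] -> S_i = Random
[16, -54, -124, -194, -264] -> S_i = 16 + -70*i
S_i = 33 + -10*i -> [33, 23, 13, 3, -7]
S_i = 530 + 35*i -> [530, 565, 600, 635, 670]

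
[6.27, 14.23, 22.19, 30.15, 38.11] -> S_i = 6.27 + 7.96*i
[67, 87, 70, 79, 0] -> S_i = Random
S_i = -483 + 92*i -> [-483, -391, -299, -207, -115]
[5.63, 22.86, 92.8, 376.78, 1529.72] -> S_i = 5.63*4.06^i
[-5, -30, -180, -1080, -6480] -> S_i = -5*6^i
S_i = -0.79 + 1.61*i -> [-0.79, 0.82, 2.43, 4.04, 5.65]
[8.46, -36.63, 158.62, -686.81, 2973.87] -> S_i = 8.46*(-4.33)^i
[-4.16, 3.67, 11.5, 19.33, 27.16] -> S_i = -4.16 + 7.83*i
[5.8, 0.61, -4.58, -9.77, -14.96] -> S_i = 5.80 + -5.19*i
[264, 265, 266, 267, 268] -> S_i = 264 + 1*i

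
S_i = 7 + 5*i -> [7, 12, 17, 22, 27]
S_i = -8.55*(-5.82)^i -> [-8.55, 49.76, -289.61, 1685.52, -9809.75]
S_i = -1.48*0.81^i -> [-1.48, -1.2, -0.97, -0.79, -0.64]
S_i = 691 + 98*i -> [691, 789, 887, 985, 1083]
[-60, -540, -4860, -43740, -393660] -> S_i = -60*9^i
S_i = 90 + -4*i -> [90, 86, 82, 78, 74]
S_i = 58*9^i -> [58, 522, 4698, 42282, 380538]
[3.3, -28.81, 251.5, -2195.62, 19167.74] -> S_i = 3.30*(-8.73)^i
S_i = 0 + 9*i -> [0, 9, 18, 27, 36]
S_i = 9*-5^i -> [9, -45, 225, -1125, 5625]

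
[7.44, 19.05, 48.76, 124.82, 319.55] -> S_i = 7.44*2.56^i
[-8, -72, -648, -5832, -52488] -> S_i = -8*9^i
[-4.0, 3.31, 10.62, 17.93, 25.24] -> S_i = -4.00 + 7.31*i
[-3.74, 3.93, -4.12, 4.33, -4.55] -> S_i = -3.74*(-1.05)^i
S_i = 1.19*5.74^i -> [1.19, 6.83, 39.21, 225.05, 1291.8]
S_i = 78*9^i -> [78, 702, 6318, 56862, 511758]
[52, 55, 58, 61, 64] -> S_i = 52 + 3*i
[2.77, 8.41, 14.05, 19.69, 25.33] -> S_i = 2.77 + 5.64*i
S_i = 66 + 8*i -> [66, 74, 82, 90, 98]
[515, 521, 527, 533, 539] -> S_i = 515 + 6*i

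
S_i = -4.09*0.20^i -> [-4.09, -0.82, -0.16, -0.03, -0.01]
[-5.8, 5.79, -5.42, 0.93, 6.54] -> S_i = Random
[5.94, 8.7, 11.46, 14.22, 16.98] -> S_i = 5.94 + 2.76*i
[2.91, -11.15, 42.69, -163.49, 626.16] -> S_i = 2.91*(-3.83)^i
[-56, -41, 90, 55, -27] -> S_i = Random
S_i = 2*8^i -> [2, 16, 128, 1024, 8192]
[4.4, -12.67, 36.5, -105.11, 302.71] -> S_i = 4.40*(-2.88)^i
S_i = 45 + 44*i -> [45, 89, 133, 177, 221]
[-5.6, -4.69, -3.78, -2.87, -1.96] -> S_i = -5.60 + 0.91*i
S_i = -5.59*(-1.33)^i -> [-5.59, 7.43, -9.89, 13.15, -17.49]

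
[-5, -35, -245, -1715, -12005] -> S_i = -5*7^i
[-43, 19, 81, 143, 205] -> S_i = -43 + 62*i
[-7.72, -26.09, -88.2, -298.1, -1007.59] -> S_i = -7.72*3.38^i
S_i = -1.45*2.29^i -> [-1.45, -3.32, -7.6, -17.41, -39.88]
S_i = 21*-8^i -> [21, -168, 1344, -10752, 86016]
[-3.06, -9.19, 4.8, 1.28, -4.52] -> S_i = Random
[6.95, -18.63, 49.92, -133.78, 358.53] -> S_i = 6.95*(-2.68)^i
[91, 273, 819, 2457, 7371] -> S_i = 91*3^i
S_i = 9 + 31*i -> [9, 40, 71, 102, 133]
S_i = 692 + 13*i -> [692, 705, 718, 731, 744]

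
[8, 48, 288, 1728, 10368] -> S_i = 8*6^i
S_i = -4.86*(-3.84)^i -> [-4.86, 18.66, -71.66, 275.19, -1056.72]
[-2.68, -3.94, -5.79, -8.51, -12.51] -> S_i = -2.68*1.47^i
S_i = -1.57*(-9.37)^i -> [-1.57, 14.71, -137.84, 1291.57, -12102.02]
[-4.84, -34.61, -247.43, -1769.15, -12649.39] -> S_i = -4.84*7.15^i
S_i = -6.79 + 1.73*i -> [-6.79, -5.06, -3.33, -1.6, 0.13]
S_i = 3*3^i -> [3, 9, 27, 81, 243]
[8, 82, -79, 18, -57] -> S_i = Random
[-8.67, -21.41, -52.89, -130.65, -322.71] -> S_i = -8.67*2.47^i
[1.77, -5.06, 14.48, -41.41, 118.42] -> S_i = 1.77*(-2.86)^i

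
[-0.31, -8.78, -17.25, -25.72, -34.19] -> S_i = -0.31 + -8.47*i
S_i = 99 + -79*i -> [99, 20, -59, -138, -217]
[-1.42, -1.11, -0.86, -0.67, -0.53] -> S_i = -1.42*0.78^i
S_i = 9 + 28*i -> [9, 37, 65, 93, 121]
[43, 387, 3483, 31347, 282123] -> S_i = 43*9^i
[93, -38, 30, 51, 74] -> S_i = Random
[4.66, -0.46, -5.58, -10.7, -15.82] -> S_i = 4.66 + -5.12*i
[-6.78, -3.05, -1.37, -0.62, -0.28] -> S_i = -6.78*0.45^i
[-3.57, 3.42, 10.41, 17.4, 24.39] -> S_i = -3.57 + 6.99*i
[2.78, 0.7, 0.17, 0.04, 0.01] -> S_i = 2.78*0.25^i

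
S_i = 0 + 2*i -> [0, 2, 4, 6, 8]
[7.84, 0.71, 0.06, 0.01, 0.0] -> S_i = 7.84*0.09^i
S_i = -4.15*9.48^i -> [-4.15, -39.34, -372.96, -3535.68, -33518.26]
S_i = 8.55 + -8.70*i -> [8.55, -0.15, -8.85, -17.55, -26.25]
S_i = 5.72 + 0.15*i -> [5.72, 5.87, 6.02, 6.17, 6.32]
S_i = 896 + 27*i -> [896, 923, 950, 977, 1004]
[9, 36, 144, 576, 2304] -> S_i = 9*4^i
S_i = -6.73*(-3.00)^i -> [-6.73, 20.19, -60.57, 181.71, -545.13]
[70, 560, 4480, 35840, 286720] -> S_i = 70*8^i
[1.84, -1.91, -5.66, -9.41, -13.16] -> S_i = 1.84 + -3.75*i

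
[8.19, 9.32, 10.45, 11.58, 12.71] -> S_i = 8.19 + 1.13*i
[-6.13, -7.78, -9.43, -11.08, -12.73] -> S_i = -6.13 + -1.65*i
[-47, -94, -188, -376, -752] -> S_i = -47*2^i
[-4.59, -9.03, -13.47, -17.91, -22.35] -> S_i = -4.59 + -4.44*i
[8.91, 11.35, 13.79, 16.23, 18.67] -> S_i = 8.91 + 2.44*i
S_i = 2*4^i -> [2, 8, 32, 128, 512]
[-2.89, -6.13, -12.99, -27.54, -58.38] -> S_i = -2.89*2.12^i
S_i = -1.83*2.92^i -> [-1.83, -5.34, -15.6, -45.56, -133.04]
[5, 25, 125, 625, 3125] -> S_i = 5*5^i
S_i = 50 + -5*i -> [50, 45, 40, 35, 30]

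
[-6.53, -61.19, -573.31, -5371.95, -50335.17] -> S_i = -6.53*9.37^i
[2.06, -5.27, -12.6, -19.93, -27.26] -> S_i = 2.06 + -7.33*i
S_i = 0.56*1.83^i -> [0.56, 1.02, 1.88, 3.43, 6.28]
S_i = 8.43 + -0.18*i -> [8.43, 8.25, 8.07, 7.89, 7.71]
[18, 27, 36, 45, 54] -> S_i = 18 + 9*i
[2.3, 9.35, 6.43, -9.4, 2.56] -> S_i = Random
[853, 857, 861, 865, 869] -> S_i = 853 + 4*i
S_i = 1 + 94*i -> [1, 95, 189, 283, 377]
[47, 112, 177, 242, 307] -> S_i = 47 + 65*i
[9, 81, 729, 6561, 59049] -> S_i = 9*9^i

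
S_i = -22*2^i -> [-22, -44, -88, -176, -352]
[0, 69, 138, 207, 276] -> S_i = 0 + 69*i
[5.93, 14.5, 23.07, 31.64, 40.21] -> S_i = 5.93 + 8.57*i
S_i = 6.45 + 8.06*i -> [6.45, 14.51, 22.57, 30.63, 38.69]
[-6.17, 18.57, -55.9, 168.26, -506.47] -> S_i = -6.17*(-3.01)^i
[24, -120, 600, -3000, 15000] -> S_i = 24*-5^i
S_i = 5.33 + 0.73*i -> [5.33, 6.06, 6.79, 7.52, 8.25]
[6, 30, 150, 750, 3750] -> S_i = 6*5^i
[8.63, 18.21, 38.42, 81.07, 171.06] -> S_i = 8.63*2.11^i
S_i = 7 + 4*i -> [7, 11, 15, 19, 23]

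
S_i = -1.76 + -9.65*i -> [-1.76, -11.41, -21.06, -30.71, -40.36]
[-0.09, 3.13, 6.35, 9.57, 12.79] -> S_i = -0.09 + 3.22*i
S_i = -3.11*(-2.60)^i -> [-3.11, 8.09, -21.02, 54.66, -142.12]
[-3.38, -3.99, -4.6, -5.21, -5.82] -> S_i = -3.38 + -0.61*i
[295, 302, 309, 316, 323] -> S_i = 295 + 7*i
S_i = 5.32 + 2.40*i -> [5.32, 7.72, 10.12, 12.52, 14.92]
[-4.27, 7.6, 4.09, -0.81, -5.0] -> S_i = Random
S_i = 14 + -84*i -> [14, -70, -154, -238, -322]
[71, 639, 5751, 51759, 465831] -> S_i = 71*9^i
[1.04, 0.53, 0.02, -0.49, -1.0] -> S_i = 1.04 + -0.51*i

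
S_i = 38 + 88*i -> [38, 126, 214, 302, 390]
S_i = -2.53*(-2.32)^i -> [-2.53, 5.87, -13.62, 31.59, -73.29]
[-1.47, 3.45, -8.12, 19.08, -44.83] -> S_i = -1.47*(-2.35)^i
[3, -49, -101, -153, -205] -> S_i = 3 + -52*i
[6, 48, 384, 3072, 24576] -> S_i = 6*8^i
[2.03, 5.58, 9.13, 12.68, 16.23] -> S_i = 2.03 + 3.55*i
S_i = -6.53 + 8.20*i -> [-6.53, 1.67, 9.87, 18.07, 26.27]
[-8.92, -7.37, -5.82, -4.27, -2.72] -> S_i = -8.92 + 1.55*i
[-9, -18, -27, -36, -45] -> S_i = -9 + -9*i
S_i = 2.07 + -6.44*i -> [2.07, -4.37, -10.81, -17.25, -23.69]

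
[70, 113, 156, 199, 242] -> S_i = 70 + 43*i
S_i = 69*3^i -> [69, 207, 621, 1863, 5589]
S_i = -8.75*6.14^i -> [-8.75, -53.72, -329.87, -2025.41, -12436.02]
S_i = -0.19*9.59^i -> [-0.19, -1.82, -17.47, -167.58, -1607.04]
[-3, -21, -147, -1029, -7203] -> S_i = -3*7^i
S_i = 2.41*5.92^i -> [2.41, 14.27, 84.46, 500.01, 2960.08]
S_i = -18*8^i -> [-18, -144, -1152, -9216, -73728]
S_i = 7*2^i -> [7, 14, 28, 56, 112]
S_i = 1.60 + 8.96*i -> [1.6, 10.56, 19.52, 28.48, 37.44]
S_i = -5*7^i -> [-5, -35, -245, -1715, -12005]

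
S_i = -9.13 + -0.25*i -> [-9.13, -9.38, -9.63, -9.88, -10.13]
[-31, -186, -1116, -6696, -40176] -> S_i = -31*6^i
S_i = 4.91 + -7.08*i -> [4.91, -2.17, -9.25, -16.33, -23.41]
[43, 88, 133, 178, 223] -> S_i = 43 + 45*i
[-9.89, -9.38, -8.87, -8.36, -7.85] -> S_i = -9.89 + 0.51*i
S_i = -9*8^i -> [-9, -72, -576, -4608, -36864]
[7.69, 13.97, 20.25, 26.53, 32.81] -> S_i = 7.69 + 6.28*i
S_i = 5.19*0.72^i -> [5.19, 3.74, 2.69, 1.94, 1.39]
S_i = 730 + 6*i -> [730, 736, 742, 748, 754]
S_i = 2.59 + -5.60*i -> [2.59, -3.01, -8.61, -14.21, -19.81]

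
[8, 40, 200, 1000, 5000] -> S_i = 8*5^i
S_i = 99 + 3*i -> [99, 102, 105, 108, 111]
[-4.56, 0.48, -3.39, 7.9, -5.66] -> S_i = Random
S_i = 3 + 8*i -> [3, 11, 19, 27, 35]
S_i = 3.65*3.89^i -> [3.65, 14.2, 55.23, 214.85, 835.78]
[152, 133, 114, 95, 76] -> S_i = 152 + -19*i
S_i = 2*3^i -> [2, 6, 18, 54, 162]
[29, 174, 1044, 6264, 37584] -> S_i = 29*6^i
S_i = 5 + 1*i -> [5, 6, 7, 8, 9]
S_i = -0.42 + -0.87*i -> [-0.42, -1.29, -2.16, -3.03, -3.9]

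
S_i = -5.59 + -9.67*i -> [-5.59, -15.26, -24.93, -34.6, -44.27]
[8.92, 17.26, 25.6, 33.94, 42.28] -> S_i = 8.92 + 8.34*i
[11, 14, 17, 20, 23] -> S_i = 11 + 3*i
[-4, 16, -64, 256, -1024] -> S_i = -4*-4^i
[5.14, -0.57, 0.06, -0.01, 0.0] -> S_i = 5.14*(-0.11)^i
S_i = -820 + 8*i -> [-820, -812, -804, -796, -788]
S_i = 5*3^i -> [5, 15, 45, 135, 405]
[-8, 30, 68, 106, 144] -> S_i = -8 + 38*i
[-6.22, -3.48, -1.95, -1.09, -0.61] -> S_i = -6.22*0.56^i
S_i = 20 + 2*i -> [20, 22, 24, 26, 28]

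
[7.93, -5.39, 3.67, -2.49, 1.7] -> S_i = 7.93*(-0.68)^i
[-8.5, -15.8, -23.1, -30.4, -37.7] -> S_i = -8.50 + -7.30*i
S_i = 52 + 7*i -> [52, 59, 66, 73, 80]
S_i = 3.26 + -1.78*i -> [3.26, 1.48, -0.3, -2.08, -3.86]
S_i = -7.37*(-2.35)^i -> [-7.37, 17.32, -40.7, 95.65, -224.77]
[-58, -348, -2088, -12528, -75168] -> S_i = -58*6^i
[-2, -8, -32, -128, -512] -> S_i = -2*4^i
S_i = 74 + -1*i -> [74, 73, 72, 71, 70]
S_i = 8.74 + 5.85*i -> [8.74, 14.59, 20.44, 26.29, 32.14]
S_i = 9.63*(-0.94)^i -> [9.63, -9.05, 8.51, -8.0, 7.52]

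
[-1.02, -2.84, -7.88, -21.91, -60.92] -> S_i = -1.02*2.78^i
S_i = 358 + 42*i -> [358, 400, 442, 484, 526]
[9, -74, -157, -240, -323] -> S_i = 9 + -83*i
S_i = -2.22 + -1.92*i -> [-2.22, -4.14, -6.06, -7.98, -9.9]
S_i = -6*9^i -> [-6, -54, -486, -4374, -39366]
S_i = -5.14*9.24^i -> [-5.14, -47.49, -438.84, -4054.89, -37467.18]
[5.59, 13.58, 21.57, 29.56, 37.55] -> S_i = 5.59 + 7.99*i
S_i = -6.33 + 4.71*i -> [-6.33, -1.62, 3.09, 7.8, 12.51]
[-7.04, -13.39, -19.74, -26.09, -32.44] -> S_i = -7.04 + -6.35*i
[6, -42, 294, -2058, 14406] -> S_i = 6*-7^i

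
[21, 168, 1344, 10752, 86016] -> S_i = 21*8^i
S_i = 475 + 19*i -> [475, 494, 513, 532, 551]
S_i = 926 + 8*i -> [926, 934, 942, 950, 958]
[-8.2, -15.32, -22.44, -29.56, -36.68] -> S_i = -8.20 + -7.12*i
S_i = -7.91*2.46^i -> [-7.91, -19.46, -47.87, -117.76, -289.68]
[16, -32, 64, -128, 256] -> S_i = 16*-2^i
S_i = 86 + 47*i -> [86, 133, 180, 227, 274]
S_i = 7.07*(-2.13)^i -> [7.07, -15.06, 32.08, -68.32, 145.53]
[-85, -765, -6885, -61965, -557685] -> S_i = -85*9^i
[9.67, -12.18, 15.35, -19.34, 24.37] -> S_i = 9.67*(-1.26)^i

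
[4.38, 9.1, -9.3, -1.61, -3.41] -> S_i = Random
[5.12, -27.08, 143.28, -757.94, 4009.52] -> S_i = 5.12*(-5.29)^i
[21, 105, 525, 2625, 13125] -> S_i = 21*5^i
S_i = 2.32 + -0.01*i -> [2.32, 2.31, 2.3, 2.29, 2.28]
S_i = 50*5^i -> [50, 250, 1250, 6250, 31250]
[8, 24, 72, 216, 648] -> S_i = 8*3^i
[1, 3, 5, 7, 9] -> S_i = 1 + 2*i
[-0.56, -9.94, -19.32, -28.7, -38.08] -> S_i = -0.56 + -9.38*i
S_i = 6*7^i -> [6, 42, 294, 2058, 14406]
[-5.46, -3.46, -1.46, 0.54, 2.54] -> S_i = -5.46 + 2.00*i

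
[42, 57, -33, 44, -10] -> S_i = Random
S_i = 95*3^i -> [95, 285, 855, 2565, 7695]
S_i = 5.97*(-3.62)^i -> [5.97, -21.61, 78.23, -283.2, 1025.2]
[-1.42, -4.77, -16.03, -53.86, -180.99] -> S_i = -1.42*3.36^i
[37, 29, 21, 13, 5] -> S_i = 37 + -8*i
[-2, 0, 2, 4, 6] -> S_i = -2 + 2*i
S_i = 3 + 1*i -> [3, 4, 5, 6, 7]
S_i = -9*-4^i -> [-9, 36, -144, 576, -2304]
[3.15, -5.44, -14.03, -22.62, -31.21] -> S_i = 3.15 + -8.59*i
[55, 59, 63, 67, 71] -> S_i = 55 + 4*i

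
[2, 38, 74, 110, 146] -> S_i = 2 + 36*i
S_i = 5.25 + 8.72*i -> [5.25, 13.97, 22.69, 31.41, 40.13]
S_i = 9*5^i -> [9, 45, 225, 1125, 5625]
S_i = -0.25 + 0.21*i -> [-0.25, -0.04, 0.17, 0.38, 0.59]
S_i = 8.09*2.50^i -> [8.09, 20.23, 50.56, 126.41, 316.02]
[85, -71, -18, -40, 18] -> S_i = Random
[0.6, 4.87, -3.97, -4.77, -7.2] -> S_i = Random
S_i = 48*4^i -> [48, 192, 768, 3072, 12288]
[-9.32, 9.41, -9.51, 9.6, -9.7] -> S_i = -9.32*(-1.01)^i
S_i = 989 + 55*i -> [989, 1044, 1099, 1154, 1209]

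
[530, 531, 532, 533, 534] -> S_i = 530 + 1*i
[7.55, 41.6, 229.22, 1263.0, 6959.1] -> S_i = 7.55*5.51^i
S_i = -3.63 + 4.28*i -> [-3.63, 0.65, 4.93, 9.21, 13.49]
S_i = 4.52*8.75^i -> [4.52, 39.55, 346.06, 3028.05, 26495.41]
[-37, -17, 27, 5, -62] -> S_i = Random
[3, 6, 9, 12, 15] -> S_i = 3 + 3*i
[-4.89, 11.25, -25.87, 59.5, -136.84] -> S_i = -4.89*(-2.30)^i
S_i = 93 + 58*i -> [93, 151, 209, 267, 325]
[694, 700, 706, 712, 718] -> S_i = 694 + 6*i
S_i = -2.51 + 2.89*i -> [-2.51, 0.38, 3.27, 6.16, 9.05]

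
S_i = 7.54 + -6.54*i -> [7.54, 1.0, -5.54, -12.08, -18.62]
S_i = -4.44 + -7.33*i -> [-4.44, -11.77, -19.1, -26.43, -33.76]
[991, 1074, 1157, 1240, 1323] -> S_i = 991 + 83*i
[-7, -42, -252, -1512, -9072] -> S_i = -7*6^i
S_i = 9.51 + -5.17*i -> [9.51, 4.34, -0.83, -6.0, -11.17]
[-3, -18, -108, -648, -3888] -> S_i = -3*6^i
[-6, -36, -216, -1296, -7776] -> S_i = -6*6^i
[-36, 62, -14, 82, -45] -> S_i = Random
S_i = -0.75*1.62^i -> [-0.75, -1.22, -1.97, -3.19, -5.17]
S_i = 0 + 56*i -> [0, 56, 112, 168, 224]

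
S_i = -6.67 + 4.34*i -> [-6.67, -2.33, 2.01, 6.35, 10.69]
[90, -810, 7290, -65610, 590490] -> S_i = 90*-9^i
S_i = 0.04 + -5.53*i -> [0.04, -5.49, -11.02, -16.55, -22.08]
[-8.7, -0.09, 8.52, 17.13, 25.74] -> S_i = -8.70 + 8.61*i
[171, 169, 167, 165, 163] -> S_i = 171 + -2*i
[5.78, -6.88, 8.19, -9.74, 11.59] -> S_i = 5.78*(-1.19)^i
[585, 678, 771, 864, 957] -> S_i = 585 + 93*i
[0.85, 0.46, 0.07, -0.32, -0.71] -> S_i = 0.85 + -0.39*i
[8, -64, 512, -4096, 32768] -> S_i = 8*-8^i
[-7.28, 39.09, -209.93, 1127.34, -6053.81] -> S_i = -7.28*(-5.37)^i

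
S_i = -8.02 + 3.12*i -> [-8.02, -4.9, -1.78, 1.34, 4.46]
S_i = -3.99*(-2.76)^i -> [-3.99, 11.01, -30.39, 83.89, -231.53]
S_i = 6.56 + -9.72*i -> [6.56, -3.16, -12.88, -22.6, -32.32]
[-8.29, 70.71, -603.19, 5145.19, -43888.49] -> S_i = -8.29*(-8.53)^i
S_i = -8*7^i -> [-8, -56, -392, -2744, -19208]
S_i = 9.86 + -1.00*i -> [9.86, 8.86, 7.86, 6.86, 5.86]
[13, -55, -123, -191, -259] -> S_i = 13 + -68*i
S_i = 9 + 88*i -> [9, 97, 185, 273, 361]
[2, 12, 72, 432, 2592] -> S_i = 2*6^i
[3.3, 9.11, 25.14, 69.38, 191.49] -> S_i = 3.30*2.76^i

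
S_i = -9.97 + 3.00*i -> [-9.97, -6.97, -3.97, -0.97, 2.03]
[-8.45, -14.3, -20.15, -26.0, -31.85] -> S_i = -8.45 + -5.85*i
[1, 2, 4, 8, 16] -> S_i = 1*2^i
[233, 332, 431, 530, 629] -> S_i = 233 + 99*i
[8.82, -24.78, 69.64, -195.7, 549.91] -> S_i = 8.82*(-2.81)^i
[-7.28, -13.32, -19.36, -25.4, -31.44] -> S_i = -7.28 + -6.04*i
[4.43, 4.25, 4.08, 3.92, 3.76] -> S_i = 4.43*0.96^i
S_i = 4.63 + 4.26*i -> [4.63, 8.89, 13.15, 17.41, 21.67]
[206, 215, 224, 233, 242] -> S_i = 206 + 9*i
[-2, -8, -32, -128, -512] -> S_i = -2*4^i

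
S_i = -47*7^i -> [-47, -329, -2303, -16121, -112847]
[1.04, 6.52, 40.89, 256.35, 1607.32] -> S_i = 1.04*6.27^i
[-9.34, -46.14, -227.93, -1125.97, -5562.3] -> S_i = -9.34*4.94^i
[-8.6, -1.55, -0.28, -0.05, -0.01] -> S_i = -8.60*0.18^i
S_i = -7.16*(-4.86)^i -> [-7.16, 34.8, -169.12, 821.91, -3994.46]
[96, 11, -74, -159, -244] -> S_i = 96 + -85*i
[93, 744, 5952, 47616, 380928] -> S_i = 93*8^i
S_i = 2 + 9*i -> [2, 11, 20, 29, 38]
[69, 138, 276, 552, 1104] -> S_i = 69*2^i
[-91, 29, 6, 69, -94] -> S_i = Random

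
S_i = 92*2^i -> [92, 184, 368, 736, 1472]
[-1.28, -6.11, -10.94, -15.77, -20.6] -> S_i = -1.28 + -4.83*i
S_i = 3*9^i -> [3, 27, 243, 2187, 19683]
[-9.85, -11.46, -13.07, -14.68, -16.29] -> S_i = -9.85 + -1.61*i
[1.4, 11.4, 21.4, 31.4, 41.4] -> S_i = 1.40 + 10.00*i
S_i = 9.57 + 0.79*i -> [9.57, 10.36, 11.15, 11.94, 12.73]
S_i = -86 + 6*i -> [-86, -80, -74, -68, -62]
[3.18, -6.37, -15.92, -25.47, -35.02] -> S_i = 3.18 + -9.55*i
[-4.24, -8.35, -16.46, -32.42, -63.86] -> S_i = -4.24*1.97^i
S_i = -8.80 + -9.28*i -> [-8.8, -18.08, -27.36, -36.64, -45.92]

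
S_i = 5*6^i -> [5, 30, 180, 1080, 6480]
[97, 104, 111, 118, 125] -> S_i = 97 + 7*i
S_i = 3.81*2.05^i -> [3.81, 7.81, 16.01, 32.82, 67.29]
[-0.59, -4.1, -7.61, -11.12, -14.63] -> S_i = -0.59 + -3.51*i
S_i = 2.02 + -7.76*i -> [2.02, -5.74, -13.5, -21.26, -29.02]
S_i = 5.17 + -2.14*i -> [5.17, 3.03, 0.89, -1.25, -3.39]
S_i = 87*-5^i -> [87, -435, 2175, -10875, 54375]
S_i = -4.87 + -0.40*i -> [-4.87, -5.27, -5.67, -6.07, -6.47]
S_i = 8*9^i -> [8, 72, 648, 5832, 52488]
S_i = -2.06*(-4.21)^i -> [-2.06, 8.67, -36.51, 153.71, -647.14]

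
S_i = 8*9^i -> [8, 72, 648, 5832, 52488]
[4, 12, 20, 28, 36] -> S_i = 4 + 8*i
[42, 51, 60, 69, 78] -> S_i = 42 + 9*i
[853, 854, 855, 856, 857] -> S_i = 853 + 1*i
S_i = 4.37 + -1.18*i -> [4.37, 3.19, 2.01, 0.83, -0.35]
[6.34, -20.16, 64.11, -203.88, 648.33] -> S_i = 6.34*(-3.18)^i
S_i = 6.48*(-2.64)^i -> [6.48, -17.11, 45.16, -119.23, 314.77]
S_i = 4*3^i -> [4, 12, 36, 108, 324]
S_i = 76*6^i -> [76, 456, 2736, 16416, 98496]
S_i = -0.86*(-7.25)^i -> [-0.86, 6.24, -45.2, 327.73, -2376.02]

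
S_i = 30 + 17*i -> [30, 47, 64, 81, 98]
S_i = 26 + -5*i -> [26, 21, 16, 11, 6]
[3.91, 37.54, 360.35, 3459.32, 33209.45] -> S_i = 3.91*9.60^i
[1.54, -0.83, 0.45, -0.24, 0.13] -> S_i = 1.54*(-0.54)^i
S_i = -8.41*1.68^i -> [-8.41, -14.13, -23.74, -39.88, -66.99]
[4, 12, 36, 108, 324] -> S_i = 4*3^i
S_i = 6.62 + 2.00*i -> [6.62, 8.62, 10.62, 12.62, 14.62]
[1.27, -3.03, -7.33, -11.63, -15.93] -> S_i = 1.27 + -4.30*i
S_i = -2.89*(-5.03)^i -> [-2.89, 14.54, -73.12, 367.79, -1849.99]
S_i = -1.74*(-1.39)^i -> [-1.74, 2.42, -3.36, 4.67, -6.5]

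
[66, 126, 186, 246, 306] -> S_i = 66 + 60*i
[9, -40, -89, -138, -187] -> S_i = 9 + -49*i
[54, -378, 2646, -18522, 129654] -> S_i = 54*-7^i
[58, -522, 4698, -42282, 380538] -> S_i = 58*-9^i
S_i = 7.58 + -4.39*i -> [7.58, 3.19, -1.2, -5.59, -9.98]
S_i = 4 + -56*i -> [4, -52, -108, -164, -220]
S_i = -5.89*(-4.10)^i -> [-5.89, 24.15, -99.01, 405.94, -1664.37]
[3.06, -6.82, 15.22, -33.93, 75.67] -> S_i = 3.06*(-2.23)^i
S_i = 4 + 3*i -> [4, 7, 10, 13, 16]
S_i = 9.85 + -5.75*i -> [9.85, 4.1, -1.65, -7.4, -13.15]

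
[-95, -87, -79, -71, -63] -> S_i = -95 + 8*i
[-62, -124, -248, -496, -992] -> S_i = -62*2^i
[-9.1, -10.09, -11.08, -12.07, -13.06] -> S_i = -9.10 + -0.99*i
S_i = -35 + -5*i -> [-35, -40, -45, -50, -55]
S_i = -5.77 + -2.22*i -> [-5.77, -7.99, -10.21, -12.43, -14.65]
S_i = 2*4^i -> [2, 8, 32, 128, 512]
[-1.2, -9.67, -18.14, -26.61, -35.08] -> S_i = -1.20 + -8.47*i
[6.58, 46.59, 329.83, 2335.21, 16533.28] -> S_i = 6.58*7.08^i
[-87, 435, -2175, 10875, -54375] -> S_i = -87*-5^i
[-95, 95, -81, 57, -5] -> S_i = Random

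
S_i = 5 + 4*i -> [5, 9, 13, 17, 21]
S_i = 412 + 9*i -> [412, 421, 430, 439, 448]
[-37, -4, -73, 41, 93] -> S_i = Random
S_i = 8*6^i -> [8, 48, 288, 1728, 10368]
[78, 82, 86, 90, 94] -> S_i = 78 + 4*i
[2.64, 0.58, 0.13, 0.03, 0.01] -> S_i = 2.64*0.22^i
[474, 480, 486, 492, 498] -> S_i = 474 + 6*i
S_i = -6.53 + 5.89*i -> [-6.53, -0.64, 5.25, 11.14, 17.03]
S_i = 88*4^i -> [88, 352, 1408, 5632, 22528]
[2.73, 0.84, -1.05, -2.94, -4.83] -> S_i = 2.73 + -1.89*i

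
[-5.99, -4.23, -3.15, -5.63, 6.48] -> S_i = Random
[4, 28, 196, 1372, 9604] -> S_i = 4*7^i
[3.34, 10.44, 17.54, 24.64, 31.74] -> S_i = 3.34 + 7.10*i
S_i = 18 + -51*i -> [18, -33, -84, -135, -186]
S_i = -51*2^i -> [-51, -102, -204, -408, -816]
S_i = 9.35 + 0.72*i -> [9.35, 10.07, 10.79, 11.51, 12.23]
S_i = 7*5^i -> [7, 35, 175, 875, 4375]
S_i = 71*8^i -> [71, 568, 4544, 36352, 290816]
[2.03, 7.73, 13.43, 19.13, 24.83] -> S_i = 2.03 + 5.70*i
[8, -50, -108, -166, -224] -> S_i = 8 + -58*i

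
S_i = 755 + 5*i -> [755, 760, 765, 770, 775]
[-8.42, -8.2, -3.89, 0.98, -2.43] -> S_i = Random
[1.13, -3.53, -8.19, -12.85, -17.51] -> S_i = 1.13 + -4.66*i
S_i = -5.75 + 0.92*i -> [-5.75, -4.83, -3.91, -2.99, -2.07]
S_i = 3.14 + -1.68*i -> [3.14, 1.46, -0.22, -1.9, -3.58]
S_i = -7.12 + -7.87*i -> [-7.12, -14.99, -22.86, -30.73, -38.6]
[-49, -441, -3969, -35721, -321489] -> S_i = -49*9^i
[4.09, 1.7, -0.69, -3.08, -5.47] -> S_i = 4.09 + -2.39*i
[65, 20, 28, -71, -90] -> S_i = Random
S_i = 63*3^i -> [63, 189, 567, 1701, 5103]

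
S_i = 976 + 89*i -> [976, 1065, 1154, 1243, 1332]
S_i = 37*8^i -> [37, 296, 2368, 18944, 151552]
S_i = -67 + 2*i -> [-67, -65, -63, -61, -59]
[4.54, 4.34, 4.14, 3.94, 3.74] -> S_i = 4.54 + -0.20*i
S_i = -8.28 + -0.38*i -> [-8.28, -8.66, -9.04, -9.42, -9.8]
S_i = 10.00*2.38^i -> [10.0, 23.8, 56.64, 134.81, 320.85]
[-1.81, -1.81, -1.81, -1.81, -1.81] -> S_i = -1.81 + -0.00*i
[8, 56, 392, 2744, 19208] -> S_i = 8*7^i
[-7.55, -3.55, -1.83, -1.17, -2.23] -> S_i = Random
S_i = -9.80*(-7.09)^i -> [-9.8, 69.48, -492.63, 3492.73, -24763.44]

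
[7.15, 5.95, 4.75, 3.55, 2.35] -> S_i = 7.15 + -1.20*i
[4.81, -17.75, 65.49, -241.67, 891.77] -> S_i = 4.81*(-3.69)^i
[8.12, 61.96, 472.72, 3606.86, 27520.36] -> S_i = 8.12*7.63^i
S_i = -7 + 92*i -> [-7, 85, 177, 269, 361]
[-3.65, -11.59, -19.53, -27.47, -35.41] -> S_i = -3.65 + -7.94*i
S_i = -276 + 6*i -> [-276, -270, -264, -258, -252]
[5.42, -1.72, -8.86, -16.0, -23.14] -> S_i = 5.42 + -7.14*i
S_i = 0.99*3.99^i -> [0.99, 3.95, 15.76, 62.89, 250.92]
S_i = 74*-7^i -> [74, -518, 3626, -25382, 177674]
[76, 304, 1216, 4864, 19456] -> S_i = 76*4^i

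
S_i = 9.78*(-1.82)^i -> [9.78, -17.8, 32.4, -58.96, 107.31]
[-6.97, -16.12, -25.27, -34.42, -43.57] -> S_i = -6.97 + -9.15*i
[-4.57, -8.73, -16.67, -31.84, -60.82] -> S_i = -4.57*1.91^i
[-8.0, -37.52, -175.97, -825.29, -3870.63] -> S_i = -8.00*4.69^i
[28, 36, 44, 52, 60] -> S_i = 28 + 8*i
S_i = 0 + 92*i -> [0, 92, 184, 276, 368]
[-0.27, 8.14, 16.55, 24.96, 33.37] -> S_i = -0.27 + 8.41*i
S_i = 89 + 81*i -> [89, 170, 251, 332, 413]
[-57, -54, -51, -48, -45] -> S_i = -57 + 3*i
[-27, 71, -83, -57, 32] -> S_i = Random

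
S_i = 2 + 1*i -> [2, 3, 4, 5, 6]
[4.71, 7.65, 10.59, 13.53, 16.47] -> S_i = 4.71 + 2.94*i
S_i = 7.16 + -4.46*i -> [7.16, 2.7, -1.76, -6.22, -10.68]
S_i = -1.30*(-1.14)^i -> [-1.3, 1.48, -1.69, 1.93, -2.2]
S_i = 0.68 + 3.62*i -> [0.68, 4.3, 7.92, 11.54, 15.16]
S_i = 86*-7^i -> [86, -602, 4214, -29498, 206486]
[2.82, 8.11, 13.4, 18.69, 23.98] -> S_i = 2.82 + 5.29*i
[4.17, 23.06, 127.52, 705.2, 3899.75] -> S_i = 4.17*5.53^i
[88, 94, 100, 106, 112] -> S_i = 88 + 6*i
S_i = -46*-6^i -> [-46, 276, -1656, 9936, -59616]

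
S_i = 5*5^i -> [5, 25, 125, 625, 3125]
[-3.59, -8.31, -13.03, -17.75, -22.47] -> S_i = -3.59 + -4.72*i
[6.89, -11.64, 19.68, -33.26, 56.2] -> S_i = 6.89*(-1.69)^i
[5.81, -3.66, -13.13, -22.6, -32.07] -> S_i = 5.81 + -9.47*i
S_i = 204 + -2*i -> [204, 202, 200, 198, 196]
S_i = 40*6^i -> [40, 240, 1440, 8640, 51840]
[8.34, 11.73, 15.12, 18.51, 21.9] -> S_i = 8.34 + 3.39*i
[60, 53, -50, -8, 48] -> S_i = Random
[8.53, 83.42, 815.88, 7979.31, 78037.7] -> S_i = 8.53*9.78^i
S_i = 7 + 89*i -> [7, 96, 185, 274, 363]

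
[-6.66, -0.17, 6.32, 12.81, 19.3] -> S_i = -6.66 + 6.49*i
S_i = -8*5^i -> [-8, -40, -200, -1000, -5000]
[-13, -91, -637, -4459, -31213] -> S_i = -13*7^i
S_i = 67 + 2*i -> [67, 69, 71, 73, 75]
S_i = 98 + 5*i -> [98, 103, 108, 113, 118]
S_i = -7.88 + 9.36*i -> [-7.88, 1.48, 10.84, 20.2, 29.56]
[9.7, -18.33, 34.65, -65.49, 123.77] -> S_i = 9.70*(-1.89)^i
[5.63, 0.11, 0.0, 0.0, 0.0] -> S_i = 5.63*0.02^i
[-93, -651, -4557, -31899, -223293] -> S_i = -93*7^i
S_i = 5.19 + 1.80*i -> [5.19, 6.99, 8.79, 10.59, 12.39]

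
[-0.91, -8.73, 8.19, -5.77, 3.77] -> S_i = Random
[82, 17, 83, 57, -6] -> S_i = Random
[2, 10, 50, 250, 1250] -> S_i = 2*5^i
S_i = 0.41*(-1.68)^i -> [0.41, -0.69, 1.16, -1.94, 3.27]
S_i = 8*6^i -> [8, 48, 288, 1728, 10368]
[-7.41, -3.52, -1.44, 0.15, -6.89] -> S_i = Random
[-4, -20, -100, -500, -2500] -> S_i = -4*5^i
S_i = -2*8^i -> [-2, -16, -128, -1024, -8192]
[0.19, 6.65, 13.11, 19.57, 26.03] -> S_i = 0.19 + 6.46*i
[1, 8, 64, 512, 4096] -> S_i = 1*8^i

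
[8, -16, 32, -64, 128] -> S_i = 8*-2^i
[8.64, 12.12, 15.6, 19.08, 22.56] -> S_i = 8.64 + 3.48*i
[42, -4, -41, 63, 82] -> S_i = Random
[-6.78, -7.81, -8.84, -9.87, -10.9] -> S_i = -6.78 + -1.03*i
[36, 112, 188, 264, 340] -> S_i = 36 + 76*i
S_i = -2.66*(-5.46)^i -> [-2.66, 14.52, -79.3, 432.97, -2364.03]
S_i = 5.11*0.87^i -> [5.11, 4.45, 3.87, 3.36, 2.93]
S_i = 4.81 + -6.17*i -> [4.81, -1.36, -7.53, -13.7, -19.87]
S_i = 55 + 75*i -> [55, 130, 205, 280, 355]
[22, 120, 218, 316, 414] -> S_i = 22 + 98*i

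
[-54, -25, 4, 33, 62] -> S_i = -54 + 29*i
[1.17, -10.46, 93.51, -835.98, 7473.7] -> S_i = 1.17*(-8.94)^i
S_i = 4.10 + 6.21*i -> [4.1, 10.31, 16.52, 22.73, 28.94]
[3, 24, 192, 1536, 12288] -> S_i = 3*8^i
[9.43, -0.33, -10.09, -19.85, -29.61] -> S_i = 9.43 + -9.76*i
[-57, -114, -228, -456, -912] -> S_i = -57*2^i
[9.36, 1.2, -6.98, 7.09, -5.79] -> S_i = Random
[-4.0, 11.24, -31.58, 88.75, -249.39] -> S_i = -4.00*(-2.81)^i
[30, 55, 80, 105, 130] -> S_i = 30 + 25*i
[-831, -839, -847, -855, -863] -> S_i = -831 + -8*i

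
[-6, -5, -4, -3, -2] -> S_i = -6 + 1*i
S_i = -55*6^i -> [-55, -330, -1980, -11880, -71280]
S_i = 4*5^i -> [4, 20, 100, 500, 2500]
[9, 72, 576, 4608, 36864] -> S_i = 9*8^i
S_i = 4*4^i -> [4, 16, 64, 256, 1024]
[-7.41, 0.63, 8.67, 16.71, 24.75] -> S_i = -7.41 + 8.04*i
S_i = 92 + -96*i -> [92, -4, -100, -196, -292]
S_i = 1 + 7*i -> [1, 8, 15, 22, 29]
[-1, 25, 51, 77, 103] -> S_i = -1 + 26*i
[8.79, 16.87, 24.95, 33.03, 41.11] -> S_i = 8.79 + 8.08*i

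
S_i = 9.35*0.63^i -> [9.35, 5.89, 3.71, 2.34, 1.47]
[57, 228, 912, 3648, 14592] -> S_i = 57*4^i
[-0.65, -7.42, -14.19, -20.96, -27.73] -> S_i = -0.65 + -6.77*i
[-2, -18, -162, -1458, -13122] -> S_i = -2*9^i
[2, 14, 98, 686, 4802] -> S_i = 2*7^i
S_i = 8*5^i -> [8, 40, 200, 1000, 5000]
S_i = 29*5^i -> [29, 145, 725, 3625, 18125]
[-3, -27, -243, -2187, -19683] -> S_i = -3*9^i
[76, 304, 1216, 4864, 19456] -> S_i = 76*4^i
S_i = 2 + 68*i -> [2, 70, 138, 206, 274]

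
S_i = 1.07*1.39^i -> [1.07, 1.49, 2.07, 2.87, 3.99]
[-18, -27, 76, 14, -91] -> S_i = Random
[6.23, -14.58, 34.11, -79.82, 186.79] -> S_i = 6.23*(-2.34)^i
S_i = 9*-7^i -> [9, -63, 441, -3087, 21609]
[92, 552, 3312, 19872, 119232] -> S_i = 92*6^i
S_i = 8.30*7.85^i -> [8.3, 65.16, 511.47, 4015.01, 31517.86]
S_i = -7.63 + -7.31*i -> [-7.63, -14.94, -22.25, -29.56, -36.87]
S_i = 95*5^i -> [95, 475, 2375, 11875, 59375]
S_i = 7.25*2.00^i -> [7.25, 14.5, 29.0, 58.0, 116.0]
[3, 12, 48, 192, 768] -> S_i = 3*4^i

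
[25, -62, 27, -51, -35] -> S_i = Random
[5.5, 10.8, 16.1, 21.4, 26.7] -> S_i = 5.50 + 5.30*i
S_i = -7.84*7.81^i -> [-7.84, -61.23, -478.21, -3734.82, -29168.91]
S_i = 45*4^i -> [45, 180, 720, 2880, 11520]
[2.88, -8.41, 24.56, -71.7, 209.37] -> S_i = 2.88*(-2.92)^i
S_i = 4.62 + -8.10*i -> [4.62, -3.48, -11.58, -19.68, -27.78]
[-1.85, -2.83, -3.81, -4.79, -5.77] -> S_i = -1.85 + -0.98*i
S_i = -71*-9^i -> [-71, 639, -5751, 51759, -465831]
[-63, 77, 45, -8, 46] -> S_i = Random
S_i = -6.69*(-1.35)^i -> [-6.69, 9.03, -12.19, 16.46, -22.22]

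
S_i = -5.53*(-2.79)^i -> [-5.53, 15.43, -43.05, 120.1, -335.07]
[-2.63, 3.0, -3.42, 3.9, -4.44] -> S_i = -2.63*(-1.14)^i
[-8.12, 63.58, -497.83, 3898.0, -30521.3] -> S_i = -8.12*(-7.83)^i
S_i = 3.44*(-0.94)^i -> [3.44, -3.23, 3.04, -2.86, 2.69]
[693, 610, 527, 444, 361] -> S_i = 693 + -83*i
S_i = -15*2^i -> [-15, -30, -60, -120, -240]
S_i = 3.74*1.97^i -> [3.74, 7.37, 14.51, 28.59, 56.33]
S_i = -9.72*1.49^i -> [-9.72, -14.48, -21.58, -32.15, -47.91]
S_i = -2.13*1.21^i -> [-2.13, -2.58, -3.12, -3.77, -4.57]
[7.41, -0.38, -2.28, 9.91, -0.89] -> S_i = Random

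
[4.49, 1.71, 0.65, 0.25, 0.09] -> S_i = 4.49*0.38^i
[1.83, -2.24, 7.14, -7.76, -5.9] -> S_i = Random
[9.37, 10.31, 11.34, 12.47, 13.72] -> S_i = 9.37*1.10^i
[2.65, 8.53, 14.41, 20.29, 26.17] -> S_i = 2.65 + 5.88*i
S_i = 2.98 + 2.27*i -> [2.98, 5.25, 7.52, 9.79, 12.06]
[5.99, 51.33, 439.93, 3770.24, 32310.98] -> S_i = 5.99*8.57^i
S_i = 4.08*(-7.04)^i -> [4.08, -28.72, 202.21, -1423.57, 10021.92]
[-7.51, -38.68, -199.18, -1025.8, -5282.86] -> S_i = -7.51*5.15^i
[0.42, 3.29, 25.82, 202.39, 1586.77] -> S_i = 0.42*7.84^i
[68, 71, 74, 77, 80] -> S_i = 68 + 3*i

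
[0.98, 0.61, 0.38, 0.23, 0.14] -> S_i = 0.98*0.62^i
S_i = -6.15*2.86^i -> [-6.15, -17.59, -50.3, -143.87, -411.47]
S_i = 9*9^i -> [9, 81, 729, 6561, 59049]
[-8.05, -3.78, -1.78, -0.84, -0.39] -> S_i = -8.05*0.47^i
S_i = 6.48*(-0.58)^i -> [6.48, -3.76, 2.18, -1.26, 0.73]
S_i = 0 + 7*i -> [0, 7, 14, 21, 28]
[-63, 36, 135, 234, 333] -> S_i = -63 + 99*i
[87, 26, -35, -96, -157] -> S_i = 87 + -61*i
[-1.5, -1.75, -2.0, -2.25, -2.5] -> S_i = -1.50 + -0.25*i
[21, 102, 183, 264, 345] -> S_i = 21 + 81*i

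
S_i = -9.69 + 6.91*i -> [-9.69, -2.78, 4.13, 11.04, 17.95]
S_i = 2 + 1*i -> [2, 3, 4, 5, 6]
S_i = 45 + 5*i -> [45, 50, 55, 60, 65]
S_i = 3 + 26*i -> [3, 29, 55, 81, 107]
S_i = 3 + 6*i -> [3, 9, 15, 21, 27]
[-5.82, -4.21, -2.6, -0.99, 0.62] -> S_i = -5.82 + 1.61*i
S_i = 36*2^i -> [36, 72, 144, 288, 576]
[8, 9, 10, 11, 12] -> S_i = 8 + 1*i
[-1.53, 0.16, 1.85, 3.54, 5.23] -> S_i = -1.53 + 1.69*i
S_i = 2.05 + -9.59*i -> [2.05, -7.54, -17.13, -26.72, -36.31]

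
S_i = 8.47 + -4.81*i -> [8.47, 3.66, -1.15, -5.96, -10.77]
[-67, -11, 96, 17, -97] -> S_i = Random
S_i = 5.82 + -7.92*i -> [5.82, -2.1, -10.02, -17.94, -25.86]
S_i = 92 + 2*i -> [92, 94, 96, 98, 100]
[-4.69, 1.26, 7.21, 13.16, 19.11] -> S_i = -4.69 + 5.95*i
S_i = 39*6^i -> [39, 234, 1404, 8424, 50544]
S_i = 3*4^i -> [3, 12, 48, 192, 768]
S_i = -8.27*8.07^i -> [-8.27, -66.74, -538.58, -4346.36, -35075.16]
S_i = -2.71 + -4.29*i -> [-2.71, -7.0, -11.29, -15.58, -19.87]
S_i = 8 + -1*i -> [8, 7, 6, 5, 4]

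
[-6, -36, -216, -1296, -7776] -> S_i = -6*6^i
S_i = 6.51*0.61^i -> [6.51, 3.97, 2.42, 1.48, 0.9]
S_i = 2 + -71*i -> [2, -69, -140, -211, -282]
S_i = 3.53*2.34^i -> [3.53, 8.26, 19.33, 45.23, 105.84]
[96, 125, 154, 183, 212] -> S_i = 96 + 29*i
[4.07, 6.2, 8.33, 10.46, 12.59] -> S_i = 4.07 + 2.13*i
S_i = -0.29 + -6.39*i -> [-0.29, -6.68, -13.07, -19.46, -25.85]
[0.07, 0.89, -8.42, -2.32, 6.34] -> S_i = Random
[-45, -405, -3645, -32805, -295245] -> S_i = -45*9^i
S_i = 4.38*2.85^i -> [4.38, 12.48, 35.58, 101.39, 288.97]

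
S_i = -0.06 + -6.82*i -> [-0.06, -6.88, -13.7, -20.52, -27.34]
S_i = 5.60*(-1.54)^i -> [5.6, -8.62, 13.28, -20.45, 31.5]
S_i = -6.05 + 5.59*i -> [-6.05, -0.46, 5.13, 10.72, 16.31]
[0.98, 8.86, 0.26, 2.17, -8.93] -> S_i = Random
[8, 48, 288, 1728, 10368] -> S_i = 8*6^i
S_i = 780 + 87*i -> [780, 867, 954, 1041, 1128]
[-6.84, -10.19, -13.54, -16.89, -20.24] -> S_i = -6.84 + -3.35*i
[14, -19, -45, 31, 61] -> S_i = Random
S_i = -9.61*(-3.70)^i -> [-9.61, 35.56, -131.56, 486.78, -1801.07]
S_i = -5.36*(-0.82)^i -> [-5.36, 4.4, -3.6, 2.96, -2.42]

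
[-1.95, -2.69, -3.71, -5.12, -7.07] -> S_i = -1.95*1.38^i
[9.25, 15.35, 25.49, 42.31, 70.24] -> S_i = 9.25*1.66^i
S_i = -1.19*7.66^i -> [-1.19, -9.12, -69.82, -534.85, -4096.96]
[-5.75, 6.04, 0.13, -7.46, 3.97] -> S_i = Random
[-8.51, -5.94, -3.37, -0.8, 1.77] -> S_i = -8.51 + 2.57*i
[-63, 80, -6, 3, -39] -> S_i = Random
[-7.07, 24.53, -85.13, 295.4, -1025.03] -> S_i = -7.07*(-3.47)^i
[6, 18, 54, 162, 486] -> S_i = 6*3^i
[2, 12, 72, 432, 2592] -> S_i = 2*6^i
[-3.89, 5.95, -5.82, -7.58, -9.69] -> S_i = Random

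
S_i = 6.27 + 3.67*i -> [6.27, 9.94, 13.61, 17.28, 20.95]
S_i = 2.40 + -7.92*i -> [2.4, -5.52, -13.44, -21.36, -29.28]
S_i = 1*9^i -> [1, 9, 81, 729, 6561]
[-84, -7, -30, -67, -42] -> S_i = Random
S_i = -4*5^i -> [-4, -20, -100, -500, -2500]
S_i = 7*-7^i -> [7, -49, 343, -2401, 16807]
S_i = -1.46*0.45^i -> [-1.46, -0.66, -0.3, -0.13, -0.06]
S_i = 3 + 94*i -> [3, 97, 191, 285, 379]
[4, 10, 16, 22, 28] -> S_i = 4 + 6*i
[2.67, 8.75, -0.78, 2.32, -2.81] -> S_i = Random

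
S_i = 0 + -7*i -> [0, -7, -14, -21, -28]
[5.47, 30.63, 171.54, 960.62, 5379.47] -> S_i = 5.47*5.60^i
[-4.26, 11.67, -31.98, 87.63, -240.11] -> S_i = -4.26*(-2.74)^i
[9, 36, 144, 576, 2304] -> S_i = 9*4^i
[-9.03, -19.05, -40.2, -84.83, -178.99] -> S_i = -9.03*2.11^i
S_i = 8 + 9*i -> [8, 17, 26, 35, 44]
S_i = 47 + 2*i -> [47, 49, 51, 53, 55]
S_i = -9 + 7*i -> [-9, -2, 5, 12, 19]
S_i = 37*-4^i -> [37, -148, 592, -2368, 9472]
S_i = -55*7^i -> [-55, -385, -2695, -18865, -132055]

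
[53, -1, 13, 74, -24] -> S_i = Random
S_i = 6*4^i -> [6, 24, 96, 384, 1536]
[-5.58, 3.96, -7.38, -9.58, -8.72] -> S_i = Random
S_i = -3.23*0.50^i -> [-3.23, -1.62, -0.81, -0.4, -0.2]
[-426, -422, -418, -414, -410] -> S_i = -426 + 4*i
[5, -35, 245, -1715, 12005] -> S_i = 5*-7^i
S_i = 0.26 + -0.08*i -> [0.26, 0.18, 0.1, 0.02, -0.06]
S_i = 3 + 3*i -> [3, 6, 9, 12, 15]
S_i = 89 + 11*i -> [89, 100, 111, 122, 133]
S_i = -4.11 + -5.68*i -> [-4.11, -9.79, -15.47, -21.15, -26.83]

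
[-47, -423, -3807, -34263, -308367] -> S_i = -47*9^i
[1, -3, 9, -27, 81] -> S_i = 1*-3^i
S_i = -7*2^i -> [-7, -14, -28, -56, -112]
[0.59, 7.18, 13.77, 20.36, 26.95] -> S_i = 0.59 + 6.59*i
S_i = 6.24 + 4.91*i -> [6.24, 11.15, 16.06, 20.97, 25.88]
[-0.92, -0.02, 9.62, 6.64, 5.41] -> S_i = Random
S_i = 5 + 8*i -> [5, 13, 21, 29, 37]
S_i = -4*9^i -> [-4, -36, -324, -2916, -26244]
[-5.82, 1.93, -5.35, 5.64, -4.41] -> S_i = Random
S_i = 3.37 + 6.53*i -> [3.37, 9.9, 16.43, 22.96, 29.49]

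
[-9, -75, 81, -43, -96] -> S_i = Random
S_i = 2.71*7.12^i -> [2.71, 19.3, 137.38, 978.16, 6964.49]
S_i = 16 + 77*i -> [16, 93, 170, 247, 324]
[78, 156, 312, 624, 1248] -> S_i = 78*2^i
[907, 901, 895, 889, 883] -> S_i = 907 + -6*i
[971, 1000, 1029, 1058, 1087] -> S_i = 971 + 29*i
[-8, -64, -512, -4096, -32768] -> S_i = -8*8^i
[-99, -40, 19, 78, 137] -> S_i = -99 + 59*i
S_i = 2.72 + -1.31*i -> [2.72, 1.41, 0.1, -1.21, -2.52]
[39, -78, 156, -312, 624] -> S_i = 39*-2^i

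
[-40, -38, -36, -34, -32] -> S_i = -40 + 2*i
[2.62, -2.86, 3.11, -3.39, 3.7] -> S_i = 2.62*(-1.09)^i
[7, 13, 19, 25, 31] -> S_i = 7 + 6*i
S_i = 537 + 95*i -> [537, 632, 727, 822, 917]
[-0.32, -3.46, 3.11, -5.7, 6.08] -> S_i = Random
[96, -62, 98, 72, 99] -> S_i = Random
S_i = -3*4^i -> [-3, -12, -48, -192, -768]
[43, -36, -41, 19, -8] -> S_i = Random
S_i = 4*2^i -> [4, 8, 16, 32, 64]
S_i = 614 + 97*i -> [614, 711, 808, 905, 1002]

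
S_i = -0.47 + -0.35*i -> [-0.47, -0.82, -1.17, -1.52, -1.87]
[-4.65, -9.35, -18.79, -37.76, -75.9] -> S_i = -4.65*2.01^i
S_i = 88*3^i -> [88, 264, 792, 2376, 7128]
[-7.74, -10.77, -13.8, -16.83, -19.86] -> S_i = -7.74 + -3.03*i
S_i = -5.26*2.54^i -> [-5.26, -13.36, -33.94, -86.2, -218.94]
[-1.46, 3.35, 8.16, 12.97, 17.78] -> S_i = -1.46 + 4.81*i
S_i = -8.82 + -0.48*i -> [-8.82, -9.3, -9.78, -10.26, -10.74]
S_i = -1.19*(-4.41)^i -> [-1.19, 5.25, -23.14, 102.06, -450.09]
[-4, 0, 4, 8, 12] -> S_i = -4 + 4*i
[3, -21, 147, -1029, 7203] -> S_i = 3*-7^i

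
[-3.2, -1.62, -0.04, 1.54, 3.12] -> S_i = -3.20 + 1.58*i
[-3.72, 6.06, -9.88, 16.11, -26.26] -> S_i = -3.72*(-1.63)^i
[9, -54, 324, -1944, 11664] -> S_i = 9*-6^i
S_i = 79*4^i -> [79, 316, 1264, 5056, 20224]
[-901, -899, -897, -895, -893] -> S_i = -901 + 2*i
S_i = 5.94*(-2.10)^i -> [5.94, -12.47, 26.2, -55.01, 115.52]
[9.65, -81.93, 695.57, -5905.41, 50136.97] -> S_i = 9.65*(-8.49)^i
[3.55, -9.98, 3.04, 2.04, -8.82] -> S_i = Random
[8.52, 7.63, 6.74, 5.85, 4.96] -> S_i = 8.52 + -0.89*i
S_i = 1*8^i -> [1, 8, 64, 512, 4096]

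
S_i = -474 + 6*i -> [-474, -468, -462, -456, -450]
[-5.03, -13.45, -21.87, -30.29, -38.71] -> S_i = -5.03 + -8.42*i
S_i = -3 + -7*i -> [-3, -10, -17, -24, -31]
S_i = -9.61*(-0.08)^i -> [-9.61, 0.77, -0.06, 0.0, -0.0]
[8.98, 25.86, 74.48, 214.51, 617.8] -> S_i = 8.98*2.88^i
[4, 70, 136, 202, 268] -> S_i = 4 + 66*i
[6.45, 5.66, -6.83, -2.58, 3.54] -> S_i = Random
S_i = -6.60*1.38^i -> [-6.6, -9.11, -12.57, -17.35, -23.94]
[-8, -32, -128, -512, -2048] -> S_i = -8*4^i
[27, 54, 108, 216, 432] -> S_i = 27*2^i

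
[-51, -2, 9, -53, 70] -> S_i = Random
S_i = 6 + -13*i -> [6, -7, -20, -33, -46]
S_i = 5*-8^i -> [5, -40, 320, -2560, 20480]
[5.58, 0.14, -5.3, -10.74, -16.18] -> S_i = 5.58 + -5.44*i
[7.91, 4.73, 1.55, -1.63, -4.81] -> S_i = 7.91 + -3.18*i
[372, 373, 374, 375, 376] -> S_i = 372 + 1*i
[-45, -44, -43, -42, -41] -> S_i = -45 + 1*i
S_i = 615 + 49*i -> [615, 664, 713, 762, 811]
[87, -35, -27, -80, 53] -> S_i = Random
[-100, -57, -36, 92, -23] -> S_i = Random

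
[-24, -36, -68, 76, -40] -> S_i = Random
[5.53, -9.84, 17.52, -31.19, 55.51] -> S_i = 5.53*(-1.78)^i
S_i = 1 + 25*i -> [1, 26, 51, 76, 101]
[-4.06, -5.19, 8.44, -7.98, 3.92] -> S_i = Random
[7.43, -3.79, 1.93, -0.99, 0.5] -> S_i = 7.43*(-0.51)^i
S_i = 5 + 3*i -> [5, 8, 11, 14, 17]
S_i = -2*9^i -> [-2, -18, -162, -1458, -13122]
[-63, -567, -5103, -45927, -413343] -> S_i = -63*9^i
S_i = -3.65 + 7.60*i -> [-3.65, 3.95, 11.55, 19.15, 26.75]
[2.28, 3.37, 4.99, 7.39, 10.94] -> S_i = 2.28*1.48^i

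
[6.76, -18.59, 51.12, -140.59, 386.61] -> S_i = 6.76*(-2.75)^i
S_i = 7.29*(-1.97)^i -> [7.29, -14.36, 28.29, -55.73, 109.8]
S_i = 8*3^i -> [8, 24, 72, 216, 648]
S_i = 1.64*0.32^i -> [1.64, 0.52, 0.17, 0.05, 0.02]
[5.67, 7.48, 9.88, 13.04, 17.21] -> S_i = 5.67*1.32^i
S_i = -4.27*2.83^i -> [-4.27, -12.08, -34.2, -96.78, -273.89]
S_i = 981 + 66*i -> [981, 1047, 1113, 1179, 1245]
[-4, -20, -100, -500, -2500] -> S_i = -4*5^i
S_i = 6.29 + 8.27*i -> [6.29, 14.56, 22.83, 31.1, 39.37]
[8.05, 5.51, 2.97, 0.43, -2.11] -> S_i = 8.05 + -2.54*i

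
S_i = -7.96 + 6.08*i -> [-7.96, -1.88, 4.2, 10.28, 16.36]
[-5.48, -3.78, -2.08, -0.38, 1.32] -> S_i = -5.48 + 1.70*i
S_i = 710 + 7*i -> [710, 717, 724, 731, 738]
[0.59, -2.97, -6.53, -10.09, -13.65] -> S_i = 0.59 + -3.56*i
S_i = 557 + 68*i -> [557, 625, 693, 761, 829]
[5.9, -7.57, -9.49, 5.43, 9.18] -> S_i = Random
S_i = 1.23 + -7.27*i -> [1.23, -6.04, -13.31, -20.58, -27.85]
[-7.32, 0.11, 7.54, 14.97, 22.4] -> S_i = -7.32 + 7.43*i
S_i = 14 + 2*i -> [14, 16, 18, 20, 22]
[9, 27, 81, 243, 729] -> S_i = 9*3^i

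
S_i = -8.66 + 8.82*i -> [-8.66, 0.16, 8.98, 17.8, 26.62]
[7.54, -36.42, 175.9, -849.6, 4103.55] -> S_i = 7.54*(-4.83)^i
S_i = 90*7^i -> [90, 630, 4410, 30870, 216090]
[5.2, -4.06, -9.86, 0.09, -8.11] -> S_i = Random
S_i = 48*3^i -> [48, 144, 432, 1296, 3888]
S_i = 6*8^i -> [6, 48, 384, 3072, 24576]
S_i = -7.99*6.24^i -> [-7.99, -49.86, -311.11, -1941.34, -12113.93]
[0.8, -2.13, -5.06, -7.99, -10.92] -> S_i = 0.80 + -2.93*i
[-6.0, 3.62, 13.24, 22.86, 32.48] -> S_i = -6.00 + 9.62*i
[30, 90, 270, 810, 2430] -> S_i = 30*3^i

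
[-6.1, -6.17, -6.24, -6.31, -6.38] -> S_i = -6.10 + -0.07*i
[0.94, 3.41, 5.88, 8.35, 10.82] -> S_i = 0.94 + 2.47*i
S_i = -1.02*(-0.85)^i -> [-1.02, 0.87, -0.74, 0.63, -0.53]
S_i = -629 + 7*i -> [-629, -622, -615, -608, -601]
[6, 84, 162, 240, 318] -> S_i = 6 + 78*i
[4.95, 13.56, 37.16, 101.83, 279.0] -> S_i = 4.95*2.74^i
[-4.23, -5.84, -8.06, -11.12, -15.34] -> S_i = -4.23*1.38^i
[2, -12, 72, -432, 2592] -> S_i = 2*-6^i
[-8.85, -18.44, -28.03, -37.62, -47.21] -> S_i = -8.85 + -9.59*i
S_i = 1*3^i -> [1, 3, 9, 27, 81]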